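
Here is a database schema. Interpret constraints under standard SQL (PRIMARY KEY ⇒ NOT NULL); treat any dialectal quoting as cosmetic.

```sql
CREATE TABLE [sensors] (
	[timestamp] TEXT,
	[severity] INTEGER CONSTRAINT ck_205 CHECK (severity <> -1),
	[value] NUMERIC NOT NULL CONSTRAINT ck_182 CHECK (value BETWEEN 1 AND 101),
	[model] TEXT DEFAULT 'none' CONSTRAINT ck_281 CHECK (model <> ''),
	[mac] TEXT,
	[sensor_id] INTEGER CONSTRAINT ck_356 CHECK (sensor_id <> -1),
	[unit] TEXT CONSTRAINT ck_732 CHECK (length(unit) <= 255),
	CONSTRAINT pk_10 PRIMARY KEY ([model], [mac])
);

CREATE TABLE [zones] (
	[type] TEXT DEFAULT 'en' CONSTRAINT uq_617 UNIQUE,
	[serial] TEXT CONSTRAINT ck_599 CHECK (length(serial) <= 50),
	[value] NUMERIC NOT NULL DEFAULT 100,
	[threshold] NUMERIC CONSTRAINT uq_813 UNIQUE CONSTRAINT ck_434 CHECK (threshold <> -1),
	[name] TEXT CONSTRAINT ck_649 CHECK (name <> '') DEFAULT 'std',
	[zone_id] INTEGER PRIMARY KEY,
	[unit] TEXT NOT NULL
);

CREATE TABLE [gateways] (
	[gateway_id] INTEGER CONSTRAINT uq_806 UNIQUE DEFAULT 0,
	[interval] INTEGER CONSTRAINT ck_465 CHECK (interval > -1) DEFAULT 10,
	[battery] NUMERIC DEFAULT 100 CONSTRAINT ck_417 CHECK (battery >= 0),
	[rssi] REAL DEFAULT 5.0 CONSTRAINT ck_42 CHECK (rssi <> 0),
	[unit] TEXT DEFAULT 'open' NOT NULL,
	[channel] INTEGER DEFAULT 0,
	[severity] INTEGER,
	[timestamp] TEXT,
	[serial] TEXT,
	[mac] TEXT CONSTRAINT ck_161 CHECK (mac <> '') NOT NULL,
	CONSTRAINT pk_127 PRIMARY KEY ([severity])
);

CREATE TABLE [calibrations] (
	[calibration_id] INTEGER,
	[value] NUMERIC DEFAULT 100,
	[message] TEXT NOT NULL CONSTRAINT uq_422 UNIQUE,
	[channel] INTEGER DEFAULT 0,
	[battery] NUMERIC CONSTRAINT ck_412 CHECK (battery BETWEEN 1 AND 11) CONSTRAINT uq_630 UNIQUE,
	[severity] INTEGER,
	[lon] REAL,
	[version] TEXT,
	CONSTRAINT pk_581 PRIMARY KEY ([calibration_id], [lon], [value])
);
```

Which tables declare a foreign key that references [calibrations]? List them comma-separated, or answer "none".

none

No REFERENCES clause anywhere in the schema names calibrations.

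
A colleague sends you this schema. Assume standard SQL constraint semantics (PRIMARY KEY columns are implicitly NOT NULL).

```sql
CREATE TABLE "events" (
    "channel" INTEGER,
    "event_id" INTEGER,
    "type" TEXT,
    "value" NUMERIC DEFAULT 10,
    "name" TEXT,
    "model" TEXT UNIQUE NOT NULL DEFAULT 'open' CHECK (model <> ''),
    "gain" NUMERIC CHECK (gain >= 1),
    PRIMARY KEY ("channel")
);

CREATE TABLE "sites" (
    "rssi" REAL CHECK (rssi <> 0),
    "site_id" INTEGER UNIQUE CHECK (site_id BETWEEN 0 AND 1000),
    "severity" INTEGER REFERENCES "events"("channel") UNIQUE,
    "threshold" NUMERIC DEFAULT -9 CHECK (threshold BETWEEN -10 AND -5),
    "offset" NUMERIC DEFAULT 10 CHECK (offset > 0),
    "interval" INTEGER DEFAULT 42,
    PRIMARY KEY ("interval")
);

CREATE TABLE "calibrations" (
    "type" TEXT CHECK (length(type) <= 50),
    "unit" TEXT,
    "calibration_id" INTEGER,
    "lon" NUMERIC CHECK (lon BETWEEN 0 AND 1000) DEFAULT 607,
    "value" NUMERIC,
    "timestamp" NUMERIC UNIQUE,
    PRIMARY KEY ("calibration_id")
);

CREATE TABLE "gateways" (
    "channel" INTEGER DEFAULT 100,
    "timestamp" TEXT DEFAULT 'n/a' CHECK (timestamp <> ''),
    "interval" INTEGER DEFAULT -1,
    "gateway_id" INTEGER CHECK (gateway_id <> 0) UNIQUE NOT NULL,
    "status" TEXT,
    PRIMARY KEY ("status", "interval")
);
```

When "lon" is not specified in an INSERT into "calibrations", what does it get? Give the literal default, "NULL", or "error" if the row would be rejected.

607

lon has an explicit DEFAULT 607.
When the column is omitted from an INSERT, that default is used.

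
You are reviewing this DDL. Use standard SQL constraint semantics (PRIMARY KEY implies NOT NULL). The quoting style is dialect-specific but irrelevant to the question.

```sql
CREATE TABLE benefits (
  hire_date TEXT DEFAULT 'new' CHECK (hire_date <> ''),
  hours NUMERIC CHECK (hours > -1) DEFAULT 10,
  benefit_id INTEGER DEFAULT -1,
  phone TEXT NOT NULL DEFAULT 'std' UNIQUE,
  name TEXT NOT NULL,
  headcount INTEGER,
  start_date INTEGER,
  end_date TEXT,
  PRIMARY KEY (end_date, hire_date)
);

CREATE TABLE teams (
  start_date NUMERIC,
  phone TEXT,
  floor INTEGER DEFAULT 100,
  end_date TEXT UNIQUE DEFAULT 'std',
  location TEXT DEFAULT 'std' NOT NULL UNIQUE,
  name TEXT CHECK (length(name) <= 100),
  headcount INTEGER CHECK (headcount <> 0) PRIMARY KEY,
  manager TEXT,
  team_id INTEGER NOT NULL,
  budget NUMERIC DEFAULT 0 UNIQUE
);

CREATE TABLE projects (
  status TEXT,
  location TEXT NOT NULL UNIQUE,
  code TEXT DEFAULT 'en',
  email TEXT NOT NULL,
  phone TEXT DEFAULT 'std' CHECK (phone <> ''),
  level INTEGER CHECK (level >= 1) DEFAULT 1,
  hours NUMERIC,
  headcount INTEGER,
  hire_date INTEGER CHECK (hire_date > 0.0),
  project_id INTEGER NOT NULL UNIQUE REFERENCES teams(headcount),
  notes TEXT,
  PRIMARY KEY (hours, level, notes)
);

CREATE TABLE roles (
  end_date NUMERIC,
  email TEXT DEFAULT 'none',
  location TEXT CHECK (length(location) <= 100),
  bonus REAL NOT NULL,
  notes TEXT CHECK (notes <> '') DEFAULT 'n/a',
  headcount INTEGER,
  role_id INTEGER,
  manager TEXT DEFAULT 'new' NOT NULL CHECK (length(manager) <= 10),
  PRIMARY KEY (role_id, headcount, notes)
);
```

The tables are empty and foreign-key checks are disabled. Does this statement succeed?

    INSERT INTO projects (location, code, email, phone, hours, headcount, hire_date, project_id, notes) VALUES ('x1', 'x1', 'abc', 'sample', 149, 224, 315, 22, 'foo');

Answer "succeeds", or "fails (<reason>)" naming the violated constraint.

succeeds

NOT NULL columns: email is supplied; hours is supplied; level defaults to 1; location is supplied; notes is supplied; project_id is supplied.
CHECK constraints: 'sample' satisfies (phone <> ''); 315 satisfies (hire_date > 0.0).
No constraint is violated.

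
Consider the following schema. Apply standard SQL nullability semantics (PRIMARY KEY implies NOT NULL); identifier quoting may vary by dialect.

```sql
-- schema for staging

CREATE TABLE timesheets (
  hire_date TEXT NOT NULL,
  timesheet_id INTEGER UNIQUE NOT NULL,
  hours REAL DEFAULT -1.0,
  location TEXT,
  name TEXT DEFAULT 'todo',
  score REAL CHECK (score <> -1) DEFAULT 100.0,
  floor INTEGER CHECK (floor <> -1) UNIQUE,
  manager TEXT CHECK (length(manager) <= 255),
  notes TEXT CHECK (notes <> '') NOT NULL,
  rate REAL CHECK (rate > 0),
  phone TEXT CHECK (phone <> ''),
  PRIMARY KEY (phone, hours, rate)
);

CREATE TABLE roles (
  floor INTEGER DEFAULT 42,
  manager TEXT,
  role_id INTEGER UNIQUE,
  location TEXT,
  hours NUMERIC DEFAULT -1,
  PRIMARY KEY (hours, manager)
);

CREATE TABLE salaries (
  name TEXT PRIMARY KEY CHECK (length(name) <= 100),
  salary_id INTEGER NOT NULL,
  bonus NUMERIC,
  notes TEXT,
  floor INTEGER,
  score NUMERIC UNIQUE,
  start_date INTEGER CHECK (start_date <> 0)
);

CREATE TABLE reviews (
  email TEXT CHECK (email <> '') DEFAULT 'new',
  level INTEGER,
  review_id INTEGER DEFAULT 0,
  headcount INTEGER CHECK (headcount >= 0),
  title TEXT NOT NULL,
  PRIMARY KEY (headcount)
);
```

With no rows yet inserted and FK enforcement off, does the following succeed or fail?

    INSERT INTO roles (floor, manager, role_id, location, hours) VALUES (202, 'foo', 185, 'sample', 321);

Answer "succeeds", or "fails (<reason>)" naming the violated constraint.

NOT NULL columns: hours is supplied; manager is supplied.
No constraint is violated.

succeeds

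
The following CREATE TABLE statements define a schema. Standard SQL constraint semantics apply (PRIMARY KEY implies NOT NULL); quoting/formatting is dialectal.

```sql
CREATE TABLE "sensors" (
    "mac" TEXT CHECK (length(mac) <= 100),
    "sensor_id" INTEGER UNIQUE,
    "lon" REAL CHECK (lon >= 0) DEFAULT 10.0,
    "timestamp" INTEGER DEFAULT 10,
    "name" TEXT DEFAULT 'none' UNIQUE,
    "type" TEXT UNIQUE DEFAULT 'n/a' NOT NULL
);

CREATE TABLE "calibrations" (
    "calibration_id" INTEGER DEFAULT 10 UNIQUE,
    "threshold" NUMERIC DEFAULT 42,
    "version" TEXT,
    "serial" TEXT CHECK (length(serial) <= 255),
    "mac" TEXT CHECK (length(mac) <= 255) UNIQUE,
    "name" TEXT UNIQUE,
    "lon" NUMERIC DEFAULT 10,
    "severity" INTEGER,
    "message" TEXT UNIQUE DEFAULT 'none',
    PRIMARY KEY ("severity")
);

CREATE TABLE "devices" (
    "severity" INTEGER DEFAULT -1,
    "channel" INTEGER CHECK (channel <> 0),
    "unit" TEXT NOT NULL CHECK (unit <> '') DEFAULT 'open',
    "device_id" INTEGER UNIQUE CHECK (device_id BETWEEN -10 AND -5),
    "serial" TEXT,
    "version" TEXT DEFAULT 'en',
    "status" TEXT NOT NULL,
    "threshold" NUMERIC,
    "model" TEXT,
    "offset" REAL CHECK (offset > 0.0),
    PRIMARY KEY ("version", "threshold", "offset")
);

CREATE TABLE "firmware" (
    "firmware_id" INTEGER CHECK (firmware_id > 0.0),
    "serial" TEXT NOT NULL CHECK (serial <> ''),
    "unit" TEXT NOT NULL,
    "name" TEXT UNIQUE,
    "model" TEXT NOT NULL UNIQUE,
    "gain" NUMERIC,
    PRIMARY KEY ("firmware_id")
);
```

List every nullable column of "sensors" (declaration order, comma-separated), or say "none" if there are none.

mac, sensor_id, lon, timestamp, name

- mac: CHECK does not forbid NULL (a CHECK constraint passes when its expression is NULL) → nullable.
- sensor_id: UNIQUE does not imply NOT NULL → nullable.
- lon: CHECK does not forbid NULL (a CHECK constraint passes when its expression is NULL) → nullable.
- timestamp: DEFAULT only fills an omitted column; an explicit NULL is still allowed → nullable.
- name: UNIQUE does not imply NOT NULL → nullable.
- type: declared NOT NULL → not nullable.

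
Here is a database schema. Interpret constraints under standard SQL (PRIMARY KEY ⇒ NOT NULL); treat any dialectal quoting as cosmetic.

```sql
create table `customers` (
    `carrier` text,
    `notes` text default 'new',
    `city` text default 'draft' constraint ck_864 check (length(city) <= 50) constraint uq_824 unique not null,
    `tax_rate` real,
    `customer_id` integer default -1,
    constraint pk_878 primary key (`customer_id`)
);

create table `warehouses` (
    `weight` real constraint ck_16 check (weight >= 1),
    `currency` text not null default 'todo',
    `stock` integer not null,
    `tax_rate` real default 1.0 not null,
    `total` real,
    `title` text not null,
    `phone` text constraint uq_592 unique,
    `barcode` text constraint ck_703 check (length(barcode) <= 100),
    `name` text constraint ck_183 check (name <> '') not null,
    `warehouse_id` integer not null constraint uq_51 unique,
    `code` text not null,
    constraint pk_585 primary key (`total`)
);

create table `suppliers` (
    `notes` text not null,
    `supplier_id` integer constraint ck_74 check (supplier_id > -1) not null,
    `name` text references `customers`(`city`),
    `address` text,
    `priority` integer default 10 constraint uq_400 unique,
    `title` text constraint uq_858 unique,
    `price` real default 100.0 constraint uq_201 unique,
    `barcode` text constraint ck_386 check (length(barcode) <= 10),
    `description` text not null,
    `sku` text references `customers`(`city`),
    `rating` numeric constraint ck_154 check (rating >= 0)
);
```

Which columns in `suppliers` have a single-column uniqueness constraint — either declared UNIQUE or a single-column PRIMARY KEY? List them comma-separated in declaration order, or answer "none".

priority, title, price

- notes: no UNIQUE or single-column PK constraint.
- supplier_id: no UNIQUE or single-column PK constraint.
- name: no UNIQUE or single-column PK constraint.
- address: no UNIQUE or single-column PK constraint.
- priority: declared UNIQUE → unique.
- title: declared UNIQUE → unique.
- price: declared UNIQUE → unique.
- barcode: no UNIQUE or single-column PK constraint.
- description: no UNIQUE or single-column PK constraint.
- sku: no UNIQUE or single-column PK constraint.
- rating: no UNIQUE or single-column PK constraint.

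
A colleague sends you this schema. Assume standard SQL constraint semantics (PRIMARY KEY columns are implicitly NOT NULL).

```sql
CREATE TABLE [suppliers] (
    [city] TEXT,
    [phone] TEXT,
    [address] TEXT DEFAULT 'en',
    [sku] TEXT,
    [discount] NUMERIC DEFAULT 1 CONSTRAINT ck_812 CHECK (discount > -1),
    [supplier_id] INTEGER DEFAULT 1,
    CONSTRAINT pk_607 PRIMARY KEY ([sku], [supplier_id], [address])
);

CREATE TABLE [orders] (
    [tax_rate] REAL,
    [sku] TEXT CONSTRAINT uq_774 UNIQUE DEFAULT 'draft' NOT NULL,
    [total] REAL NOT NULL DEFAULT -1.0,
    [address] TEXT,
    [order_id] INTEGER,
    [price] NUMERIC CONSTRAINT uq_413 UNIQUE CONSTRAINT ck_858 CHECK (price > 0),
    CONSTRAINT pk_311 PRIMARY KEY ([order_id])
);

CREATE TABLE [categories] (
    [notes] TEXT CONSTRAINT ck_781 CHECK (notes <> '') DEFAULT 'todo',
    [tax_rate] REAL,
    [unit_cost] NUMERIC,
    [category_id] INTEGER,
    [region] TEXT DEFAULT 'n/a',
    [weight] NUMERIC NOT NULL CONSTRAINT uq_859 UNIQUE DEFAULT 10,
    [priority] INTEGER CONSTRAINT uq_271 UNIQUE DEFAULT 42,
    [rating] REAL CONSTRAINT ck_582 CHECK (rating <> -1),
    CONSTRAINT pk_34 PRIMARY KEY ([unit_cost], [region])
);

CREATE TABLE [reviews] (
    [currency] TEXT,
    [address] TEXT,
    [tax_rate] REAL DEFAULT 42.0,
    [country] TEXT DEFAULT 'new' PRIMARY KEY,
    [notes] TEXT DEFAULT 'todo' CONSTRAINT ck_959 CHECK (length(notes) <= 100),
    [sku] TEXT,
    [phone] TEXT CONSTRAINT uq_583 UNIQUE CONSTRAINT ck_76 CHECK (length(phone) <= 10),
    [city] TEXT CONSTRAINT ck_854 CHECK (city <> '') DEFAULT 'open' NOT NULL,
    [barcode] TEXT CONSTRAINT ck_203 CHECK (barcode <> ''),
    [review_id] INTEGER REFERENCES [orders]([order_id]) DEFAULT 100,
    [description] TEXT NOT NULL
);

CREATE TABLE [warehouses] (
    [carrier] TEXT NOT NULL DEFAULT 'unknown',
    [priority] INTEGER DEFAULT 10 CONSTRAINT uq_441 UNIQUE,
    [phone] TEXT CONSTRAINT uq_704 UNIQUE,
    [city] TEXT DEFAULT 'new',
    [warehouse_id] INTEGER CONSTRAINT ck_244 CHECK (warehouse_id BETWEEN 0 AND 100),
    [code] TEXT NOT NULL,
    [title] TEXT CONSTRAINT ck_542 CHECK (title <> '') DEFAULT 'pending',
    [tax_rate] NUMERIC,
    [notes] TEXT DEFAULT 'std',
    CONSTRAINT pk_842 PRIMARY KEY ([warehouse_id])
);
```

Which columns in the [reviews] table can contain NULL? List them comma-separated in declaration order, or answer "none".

- currency: no NOT NULL constraint applies → nullable.
- address: no NOT NULL constraint applies → nullable.
- tax_rate: DEFAULT only fills an omitted column; an explicit NULL is still allowed → nullable.
- country: part of the PRIMARY KEY, which implies NOT NULL → not nullable.
- notes: CHECK does not forbid NULL (a CHECK constraint passes when its expression is NULL) → nullable.
- sku: no NOT NULL constraint applies → nullable.
- phone: CHECK does not forbid NULL (a CHECK constraint passes when its expression is NULL) → nullable.
- city: declared NOT NULL → not nullable.
- barcode: CHECK does not forbid NULL (a CHECK constraint passes when its expression is NULL) → nullable.
- review_id: a foreign key column may be NULL unless separately constrained → nullable.
- description: declared NOT NULL → not nullable.

currency, address, tax_rate, notes, sku, phone, barcode, review_id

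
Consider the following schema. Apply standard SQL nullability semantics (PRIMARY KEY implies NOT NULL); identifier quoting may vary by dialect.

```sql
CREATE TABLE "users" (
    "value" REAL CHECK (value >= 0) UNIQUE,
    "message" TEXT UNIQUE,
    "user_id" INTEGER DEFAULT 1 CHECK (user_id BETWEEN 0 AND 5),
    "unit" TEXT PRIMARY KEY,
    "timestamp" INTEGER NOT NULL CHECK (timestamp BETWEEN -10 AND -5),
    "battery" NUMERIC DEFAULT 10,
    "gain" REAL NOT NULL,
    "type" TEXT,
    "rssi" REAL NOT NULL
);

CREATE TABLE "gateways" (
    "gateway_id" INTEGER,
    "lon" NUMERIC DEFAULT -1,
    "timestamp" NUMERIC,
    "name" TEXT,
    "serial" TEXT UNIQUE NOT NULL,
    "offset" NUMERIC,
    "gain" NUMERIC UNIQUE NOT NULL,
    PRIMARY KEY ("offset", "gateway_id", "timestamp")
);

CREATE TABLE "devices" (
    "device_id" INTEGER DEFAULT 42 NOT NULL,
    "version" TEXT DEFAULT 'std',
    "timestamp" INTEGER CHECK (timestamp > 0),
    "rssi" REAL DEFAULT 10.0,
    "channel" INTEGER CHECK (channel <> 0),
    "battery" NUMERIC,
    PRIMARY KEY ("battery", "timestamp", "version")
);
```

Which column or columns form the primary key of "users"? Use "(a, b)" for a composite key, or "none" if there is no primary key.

unit is declared PRIMARY KEY inline on the column.

unit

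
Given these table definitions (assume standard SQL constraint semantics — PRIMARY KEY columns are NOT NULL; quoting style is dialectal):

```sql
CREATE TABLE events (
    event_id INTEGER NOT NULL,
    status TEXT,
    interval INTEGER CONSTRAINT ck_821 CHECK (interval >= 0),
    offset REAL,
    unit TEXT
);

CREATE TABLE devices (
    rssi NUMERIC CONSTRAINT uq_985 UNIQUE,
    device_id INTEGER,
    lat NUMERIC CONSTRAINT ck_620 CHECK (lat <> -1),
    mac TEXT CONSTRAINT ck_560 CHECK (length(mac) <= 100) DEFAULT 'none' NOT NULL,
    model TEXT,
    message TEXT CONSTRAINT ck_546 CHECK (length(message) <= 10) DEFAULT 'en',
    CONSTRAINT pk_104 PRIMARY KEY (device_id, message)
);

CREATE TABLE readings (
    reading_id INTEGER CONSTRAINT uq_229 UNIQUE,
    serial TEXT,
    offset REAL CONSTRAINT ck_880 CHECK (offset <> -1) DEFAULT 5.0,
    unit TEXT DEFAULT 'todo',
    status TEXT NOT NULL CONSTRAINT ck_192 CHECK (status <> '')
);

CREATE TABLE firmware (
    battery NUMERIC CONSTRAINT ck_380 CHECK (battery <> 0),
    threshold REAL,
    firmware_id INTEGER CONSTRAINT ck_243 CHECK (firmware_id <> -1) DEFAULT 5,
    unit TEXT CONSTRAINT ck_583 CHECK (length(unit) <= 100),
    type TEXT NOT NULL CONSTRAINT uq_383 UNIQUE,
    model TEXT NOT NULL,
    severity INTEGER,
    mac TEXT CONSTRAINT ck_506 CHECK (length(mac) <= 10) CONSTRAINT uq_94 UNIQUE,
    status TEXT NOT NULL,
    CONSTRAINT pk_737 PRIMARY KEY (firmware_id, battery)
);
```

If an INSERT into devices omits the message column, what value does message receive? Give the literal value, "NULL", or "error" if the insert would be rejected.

message has an explicit DEFAULT 'en'.
When the column is omitted from an INSERT, that default is used.

'en'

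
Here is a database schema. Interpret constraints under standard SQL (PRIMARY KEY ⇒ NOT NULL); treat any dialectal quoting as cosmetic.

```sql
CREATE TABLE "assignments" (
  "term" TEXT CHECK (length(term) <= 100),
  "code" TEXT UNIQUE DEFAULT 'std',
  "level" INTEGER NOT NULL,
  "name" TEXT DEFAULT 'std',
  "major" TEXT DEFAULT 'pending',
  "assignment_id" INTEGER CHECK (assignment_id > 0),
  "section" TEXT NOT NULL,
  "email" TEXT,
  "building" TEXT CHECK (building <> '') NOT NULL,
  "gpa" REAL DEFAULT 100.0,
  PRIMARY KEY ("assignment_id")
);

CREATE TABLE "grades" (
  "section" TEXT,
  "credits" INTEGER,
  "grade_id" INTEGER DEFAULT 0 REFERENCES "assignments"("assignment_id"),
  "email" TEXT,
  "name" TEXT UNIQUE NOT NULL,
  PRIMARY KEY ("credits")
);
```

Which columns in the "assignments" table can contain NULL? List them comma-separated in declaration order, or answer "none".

- term: CHECK does not forbid NULL (a CHECK constraint passes when its expression is NULL) → nullable.
- code: UNIQUE does not imply NOT NULL → nullable.
- level: declared NOT NULL → not nullable.
- name: DEFAULT only fills an omitted column; an explicit NULL is still allowed → nullable.
- major: DEFAULT only fills an omitted column; an explicit NULL is still allowed → nullable.
- assignment_id: part of the PRIMARY KEY, which implies NOT NULL → not nullable.
- section: declared NOT NULL → not nullable.
- email: no NOT NULL constraint applies → nullable.
- building: declared NOT NULL → not nullable.
- gpa: DEFAULT only fills an omitted column; an explicit NULL is still allowed → nullable.

term, code, name, major, email, gpa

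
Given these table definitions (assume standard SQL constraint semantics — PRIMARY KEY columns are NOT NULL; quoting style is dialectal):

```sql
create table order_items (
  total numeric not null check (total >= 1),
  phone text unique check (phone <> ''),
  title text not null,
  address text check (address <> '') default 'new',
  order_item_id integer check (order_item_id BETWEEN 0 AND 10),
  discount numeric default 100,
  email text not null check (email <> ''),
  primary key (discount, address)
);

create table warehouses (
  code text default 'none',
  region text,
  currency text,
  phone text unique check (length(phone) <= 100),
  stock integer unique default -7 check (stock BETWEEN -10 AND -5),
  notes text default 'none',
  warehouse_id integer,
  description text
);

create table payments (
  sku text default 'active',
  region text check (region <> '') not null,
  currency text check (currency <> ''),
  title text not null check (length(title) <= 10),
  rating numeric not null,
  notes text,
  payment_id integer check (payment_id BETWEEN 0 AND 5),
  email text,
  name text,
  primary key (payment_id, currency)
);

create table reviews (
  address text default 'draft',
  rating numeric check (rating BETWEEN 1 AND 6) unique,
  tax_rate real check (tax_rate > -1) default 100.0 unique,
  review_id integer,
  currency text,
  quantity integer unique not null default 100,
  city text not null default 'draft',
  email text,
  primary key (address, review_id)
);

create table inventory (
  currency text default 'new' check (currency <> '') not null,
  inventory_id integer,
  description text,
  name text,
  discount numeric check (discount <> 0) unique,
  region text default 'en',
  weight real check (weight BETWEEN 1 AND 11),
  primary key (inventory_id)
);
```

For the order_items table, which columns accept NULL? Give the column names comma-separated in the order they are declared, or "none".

- total: declared NOT NULL → not nullable.
- phone: CHECK does not forbid NULL (a CHECK constraint passes when its expression is NULL) → nullable.
- title: declared NOT NULL → not nullable.
- address: part of the PRIMARY KEY, which implies NOT NULL → not nullable.
- order_item_id: CHECK does not forbid NULL (a CHECK constraint passes when its expression is NULL) → nullable.
- discount: part of the PRIMARY KEY, which implies NOT NULL → not nullable.
- email: declared NOT NULL → not nullable.

phone, order_item_id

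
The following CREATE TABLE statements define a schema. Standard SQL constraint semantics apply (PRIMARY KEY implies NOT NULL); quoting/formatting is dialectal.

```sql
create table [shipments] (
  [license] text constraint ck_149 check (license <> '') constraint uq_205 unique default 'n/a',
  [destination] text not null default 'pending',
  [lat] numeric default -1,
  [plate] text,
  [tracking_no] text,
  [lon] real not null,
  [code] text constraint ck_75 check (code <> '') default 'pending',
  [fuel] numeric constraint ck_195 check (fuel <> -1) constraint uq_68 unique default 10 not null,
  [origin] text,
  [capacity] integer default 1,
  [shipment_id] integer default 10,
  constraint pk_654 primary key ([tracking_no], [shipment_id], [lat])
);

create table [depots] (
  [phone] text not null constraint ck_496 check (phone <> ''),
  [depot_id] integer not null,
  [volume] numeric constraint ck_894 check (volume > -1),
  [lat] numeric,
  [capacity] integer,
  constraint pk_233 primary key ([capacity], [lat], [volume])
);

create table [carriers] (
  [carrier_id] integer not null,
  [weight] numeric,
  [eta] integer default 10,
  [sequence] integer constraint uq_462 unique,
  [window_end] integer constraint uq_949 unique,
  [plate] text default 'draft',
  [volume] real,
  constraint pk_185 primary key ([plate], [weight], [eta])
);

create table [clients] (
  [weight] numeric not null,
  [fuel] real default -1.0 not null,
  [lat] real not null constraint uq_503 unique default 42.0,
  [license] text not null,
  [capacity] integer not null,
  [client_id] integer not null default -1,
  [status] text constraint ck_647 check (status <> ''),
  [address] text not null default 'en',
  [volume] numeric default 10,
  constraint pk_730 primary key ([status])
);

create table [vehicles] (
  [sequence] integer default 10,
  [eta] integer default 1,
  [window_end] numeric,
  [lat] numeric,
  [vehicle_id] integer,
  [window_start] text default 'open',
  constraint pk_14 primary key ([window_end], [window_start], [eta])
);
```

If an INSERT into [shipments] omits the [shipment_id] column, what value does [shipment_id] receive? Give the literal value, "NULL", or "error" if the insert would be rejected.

shipment_id has an explicit DEFAULT 10.
When the column is omitted from an INSERT, that default is used.

10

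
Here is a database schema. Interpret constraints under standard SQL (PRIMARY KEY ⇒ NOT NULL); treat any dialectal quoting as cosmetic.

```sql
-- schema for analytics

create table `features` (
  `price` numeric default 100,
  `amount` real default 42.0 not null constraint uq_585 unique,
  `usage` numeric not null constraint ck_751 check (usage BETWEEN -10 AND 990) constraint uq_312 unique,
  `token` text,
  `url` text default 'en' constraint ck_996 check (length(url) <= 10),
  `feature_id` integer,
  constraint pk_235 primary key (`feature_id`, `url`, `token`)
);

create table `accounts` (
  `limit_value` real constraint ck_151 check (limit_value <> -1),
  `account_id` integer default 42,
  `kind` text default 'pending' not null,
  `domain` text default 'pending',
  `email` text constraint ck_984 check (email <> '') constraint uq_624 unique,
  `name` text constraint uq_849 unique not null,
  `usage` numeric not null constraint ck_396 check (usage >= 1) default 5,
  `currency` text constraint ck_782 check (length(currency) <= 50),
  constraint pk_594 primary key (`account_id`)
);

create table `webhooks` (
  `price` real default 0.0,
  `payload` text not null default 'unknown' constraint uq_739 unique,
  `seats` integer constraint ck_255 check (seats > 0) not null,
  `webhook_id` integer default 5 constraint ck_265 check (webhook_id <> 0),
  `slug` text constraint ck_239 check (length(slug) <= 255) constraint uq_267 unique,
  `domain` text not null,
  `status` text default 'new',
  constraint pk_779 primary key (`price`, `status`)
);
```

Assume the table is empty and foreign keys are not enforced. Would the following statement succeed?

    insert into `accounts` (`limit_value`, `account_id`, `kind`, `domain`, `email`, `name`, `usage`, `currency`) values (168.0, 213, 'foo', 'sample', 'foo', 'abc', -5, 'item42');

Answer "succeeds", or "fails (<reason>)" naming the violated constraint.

fails (CHECK on usage)

The value -5 for usage violates CHECK (usage >= 1).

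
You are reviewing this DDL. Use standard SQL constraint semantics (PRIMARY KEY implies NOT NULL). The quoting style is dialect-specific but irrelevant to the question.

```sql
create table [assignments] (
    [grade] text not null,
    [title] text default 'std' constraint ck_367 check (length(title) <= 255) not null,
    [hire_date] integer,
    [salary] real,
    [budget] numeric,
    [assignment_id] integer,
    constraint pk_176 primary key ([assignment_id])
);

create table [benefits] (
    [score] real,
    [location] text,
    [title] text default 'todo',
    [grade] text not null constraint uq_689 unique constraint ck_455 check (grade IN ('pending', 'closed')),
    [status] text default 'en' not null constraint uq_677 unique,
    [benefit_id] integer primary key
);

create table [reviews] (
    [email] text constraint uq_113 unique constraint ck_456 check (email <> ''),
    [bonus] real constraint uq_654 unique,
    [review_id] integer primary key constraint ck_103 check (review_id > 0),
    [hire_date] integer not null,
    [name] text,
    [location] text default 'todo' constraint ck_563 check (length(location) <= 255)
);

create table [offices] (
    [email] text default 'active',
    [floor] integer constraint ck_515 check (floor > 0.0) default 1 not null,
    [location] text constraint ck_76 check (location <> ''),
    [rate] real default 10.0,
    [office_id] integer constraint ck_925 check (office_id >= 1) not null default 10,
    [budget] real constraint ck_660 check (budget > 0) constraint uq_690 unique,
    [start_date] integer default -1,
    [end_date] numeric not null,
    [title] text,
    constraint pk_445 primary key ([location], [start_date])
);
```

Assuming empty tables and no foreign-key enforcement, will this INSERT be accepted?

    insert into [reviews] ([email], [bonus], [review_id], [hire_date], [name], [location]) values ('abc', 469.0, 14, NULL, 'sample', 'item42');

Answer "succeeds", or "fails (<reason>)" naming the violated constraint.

fails (NOT NULL on hire_date)

hire_date is explicitly set to NULL, but hire_date is declared NOT NULL.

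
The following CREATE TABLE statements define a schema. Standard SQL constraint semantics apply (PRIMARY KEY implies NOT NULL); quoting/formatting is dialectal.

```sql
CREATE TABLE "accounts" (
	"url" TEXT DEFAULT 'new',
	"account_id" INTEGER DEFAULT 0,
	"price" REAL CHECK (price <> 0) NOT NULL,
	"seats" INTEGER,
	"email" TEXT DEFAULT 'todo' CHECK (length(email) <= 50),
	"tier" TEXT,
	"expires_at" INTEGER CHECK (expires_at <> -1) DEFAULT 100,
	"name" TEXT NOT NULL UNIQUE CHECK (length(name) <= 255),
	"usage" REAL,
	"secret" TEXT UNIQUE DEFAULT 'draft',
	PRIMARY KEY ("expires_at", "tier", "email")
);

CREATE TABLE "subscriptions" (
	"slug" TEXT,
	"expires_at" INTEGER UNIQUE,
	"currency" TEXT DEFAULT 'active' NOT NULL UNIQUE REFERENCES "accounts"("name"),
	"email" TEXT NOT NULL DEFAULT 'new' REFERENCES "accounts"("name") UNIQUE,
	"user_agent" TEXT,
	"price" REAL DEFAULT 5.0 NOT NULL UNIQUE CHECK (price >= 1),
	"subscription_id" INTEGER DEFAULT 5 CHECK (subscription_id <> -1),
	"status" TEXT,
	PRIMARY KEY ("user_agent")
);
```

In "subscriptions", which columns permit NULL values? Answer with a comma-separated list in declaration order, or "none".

- slug: no NOT NULL constraint applies → nullable.
- expires_at: UNIQUE does not imply NOT NULL → nullable.
- currency: declared NOT NULL → not nullable.
- email: declared NOT NULL → not nullable.
- user_agent: part of the PRIMARY KEY, which implies NOT NULL → not nullable.
- price: declared NOT NULL → not nullable.
- subscription_id: CHECK does not forbid NULL (a CHECK constraint passes when its expression is NULL) → nullable.
- status: no NOT NULL constraint applies → nullable.

slug, expires_at, subscription_id, status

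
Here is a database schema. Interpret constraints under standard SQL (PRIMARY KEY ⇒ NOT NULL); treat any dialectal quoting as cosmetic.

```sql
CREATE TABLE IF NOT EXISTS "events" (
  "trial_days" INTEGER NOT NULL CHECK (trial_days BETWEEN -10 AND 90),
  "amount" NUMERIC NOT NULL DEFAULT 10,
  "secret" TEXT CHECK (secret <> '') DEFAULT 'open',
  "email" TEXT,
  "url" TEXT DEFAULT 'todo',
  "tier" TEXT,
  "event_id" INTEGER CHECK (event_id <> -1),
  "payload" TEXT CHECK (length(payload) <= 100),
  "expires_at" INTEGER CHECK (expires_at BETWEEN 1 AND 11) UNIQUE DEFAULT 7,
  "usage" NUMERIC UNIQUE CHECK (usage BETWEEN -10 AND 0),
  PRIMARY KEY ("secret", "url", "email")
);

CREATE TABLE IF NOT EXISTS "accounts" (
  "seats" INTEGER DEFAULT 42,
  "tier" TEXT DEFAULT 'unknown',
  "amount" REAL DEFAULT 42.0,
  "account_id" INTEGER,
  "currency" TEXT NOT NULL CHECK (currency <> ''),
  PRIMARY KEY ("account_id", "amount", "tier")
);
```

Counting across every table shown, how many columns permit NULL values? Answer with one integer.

events: 5 nullable (tier, event_id, payload, expires_at, usage — PK (secret, url, email) and explicit NOT NULL columns excluded).
accounts: 1 nullable (seats — PK (account_id, amount, tier) and explicit NOT NULL columns excluded).
Total: 5 + 1 = 6.

6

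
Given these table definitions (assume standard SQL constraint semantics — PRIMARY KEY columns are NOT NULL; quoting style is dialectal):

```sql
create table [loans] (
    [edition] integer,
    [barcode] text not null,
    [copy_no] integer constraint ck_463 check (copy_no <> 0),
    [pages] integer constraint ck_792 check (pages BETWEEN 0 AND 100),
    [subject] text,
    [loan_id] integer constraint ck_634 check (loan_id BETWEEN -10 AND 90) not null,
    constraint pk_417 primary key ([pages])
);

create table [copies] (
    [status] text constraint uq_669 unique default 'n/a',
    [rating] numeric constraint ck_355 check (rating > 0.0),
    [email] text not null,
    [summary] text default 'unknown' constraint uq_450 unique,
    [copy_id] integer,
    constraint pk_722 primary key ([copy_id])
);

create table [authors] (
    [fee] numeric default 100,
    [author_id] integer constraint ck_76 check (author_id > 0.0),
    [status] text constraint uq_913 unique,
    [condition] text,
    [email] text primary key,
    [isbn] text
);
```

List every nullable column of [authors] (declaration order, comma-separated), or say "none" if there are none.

- fee: DEFAULT only fills an omitted column; an explicit NULL is still allowed → nullable.
- author_id: CHECK does not forbid NULL (a CHECK constraint passes when its expression is NULL) → nullable.
- status: UNIQUE does not imply NOT NULL → nullable.
- condition: no NOT NULL constraint applies → nullable.
- email: part of the PRIMARY KEY, which implies NOT NULL → not nullable.
- isbn: no NOT NULL constraint applies → nullable.

fee, author_id, status, condition, isbn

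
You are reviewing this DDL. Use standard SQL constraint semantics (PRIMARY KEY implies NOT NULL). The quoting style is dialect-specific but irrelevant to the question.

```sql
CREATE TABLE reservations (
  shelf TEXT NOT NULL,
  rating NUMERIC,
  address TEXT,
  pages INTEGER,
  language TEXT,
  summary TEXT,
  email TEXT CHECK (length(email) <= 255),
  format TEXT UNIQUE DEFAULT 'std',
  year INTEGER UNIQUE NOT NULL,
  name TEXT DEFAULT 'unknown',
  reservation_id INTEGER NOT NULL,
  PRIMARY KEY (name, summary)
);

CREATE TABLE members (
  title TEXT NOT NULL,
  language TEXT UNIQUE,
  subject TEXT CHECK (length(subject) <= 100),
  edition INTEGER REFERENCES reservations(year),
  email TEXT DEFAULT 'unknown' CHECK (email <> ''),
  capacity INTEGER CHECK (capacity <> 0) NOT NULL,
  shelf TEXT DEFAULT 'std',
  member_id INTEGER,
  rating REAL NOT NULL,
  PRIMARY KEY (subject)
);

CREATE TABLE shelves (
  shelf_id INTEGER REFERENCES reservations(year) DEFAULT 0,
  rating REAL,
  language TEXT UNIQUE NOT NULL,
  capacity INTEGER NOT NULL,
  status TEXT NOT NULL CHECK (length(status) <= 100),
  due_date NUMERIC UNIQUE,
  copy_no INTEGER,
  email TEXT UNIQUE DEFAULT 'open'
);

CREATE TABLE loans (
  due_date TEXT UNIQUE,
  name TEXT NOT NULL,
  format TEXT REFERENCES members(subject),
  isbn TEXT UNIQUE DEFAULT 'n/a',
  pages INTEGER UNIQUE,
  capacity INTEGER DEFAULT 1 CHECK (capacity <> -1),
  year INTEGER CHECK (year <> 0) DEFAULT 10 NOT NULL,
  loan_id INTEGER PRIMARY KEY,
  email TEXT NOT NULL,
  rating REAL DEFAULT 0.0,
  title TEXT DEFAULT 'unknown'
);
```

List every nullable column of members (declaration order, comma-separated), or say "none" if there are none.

- title: declared NOT NULL → not nullable.
- language: UNIQUE does not imply NOT NULL → nullable.
- subject: part of the PRIMARY KEY, which implies NOT NULL → not nullable.
- edition: a foreign key column may be NULL unless separately constrained → nullable.
- email: CHECK does not forbid NULL (a CHECK constraint passes when its expression is NULL) → nullable.
- capacity: declared NOT NULL → not nullable.
- shelf: DEFAULT only fills an omitted column; an explicit NULL is still allowed → nullable.
- member_id: no NOT NULL constraint applies → nullable.
- rating: declared NOT NULL → not nullable.

language, edition, email, shelf, member_id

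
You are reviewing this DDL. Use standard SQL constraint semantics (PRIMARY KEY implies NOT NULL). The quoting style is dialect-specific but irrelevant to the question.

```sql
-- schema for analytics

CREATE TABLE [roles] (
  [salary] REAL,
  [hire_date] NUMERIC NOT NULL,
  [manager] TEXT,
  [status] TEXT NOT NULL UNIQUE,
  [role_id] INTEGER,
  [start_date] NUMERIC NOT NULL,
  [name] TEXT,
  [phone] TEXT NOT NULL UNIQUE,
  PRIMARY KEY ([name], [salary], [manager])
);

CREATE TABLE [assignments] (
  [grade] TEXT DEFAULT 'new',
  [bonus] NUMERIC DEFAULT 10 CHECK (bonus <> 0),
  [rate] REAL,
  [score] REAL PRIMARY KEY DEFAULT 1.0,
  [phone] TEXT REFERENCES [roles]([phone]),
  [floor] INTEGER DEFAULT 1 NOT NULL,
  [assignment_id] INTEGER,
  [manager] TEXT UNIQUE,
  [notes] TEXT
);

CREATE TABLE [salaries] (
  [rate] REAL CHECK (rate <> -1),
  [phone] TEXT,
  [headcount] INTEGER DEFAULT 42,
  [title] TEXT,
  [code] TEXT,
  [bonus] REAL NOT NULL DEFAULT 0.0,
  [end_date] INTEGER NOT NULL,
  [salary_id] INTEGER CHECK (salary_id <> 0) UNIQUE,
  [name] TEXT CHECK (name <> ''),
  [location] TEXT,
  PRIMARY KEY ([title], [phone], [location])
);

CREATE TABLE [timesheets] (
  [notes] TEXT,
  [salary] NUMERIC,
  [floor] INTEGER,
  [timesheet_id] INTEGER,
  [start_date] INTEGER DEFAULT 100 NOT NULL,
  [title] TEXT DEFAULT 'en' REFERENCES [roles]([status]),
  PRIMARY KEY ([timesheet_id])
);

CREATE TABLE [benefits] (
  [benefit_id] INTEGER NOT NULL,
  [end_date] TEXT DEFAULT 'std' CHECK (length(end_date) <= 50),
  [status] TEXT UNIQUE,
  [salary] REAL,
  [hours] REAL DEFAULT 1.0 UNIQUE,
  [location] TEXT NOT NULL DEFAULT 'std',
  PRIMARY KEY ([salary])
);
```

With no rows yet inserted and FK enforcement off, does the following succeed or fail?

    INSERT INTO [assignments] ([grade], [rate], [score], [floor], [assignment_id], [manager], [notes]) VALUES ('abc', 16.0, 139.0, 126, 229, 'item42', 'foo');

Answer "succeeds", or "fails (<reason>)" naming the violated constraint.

succeeds

NOT NULL columns: floor is supplied; score is supplied.
No constraint is violated.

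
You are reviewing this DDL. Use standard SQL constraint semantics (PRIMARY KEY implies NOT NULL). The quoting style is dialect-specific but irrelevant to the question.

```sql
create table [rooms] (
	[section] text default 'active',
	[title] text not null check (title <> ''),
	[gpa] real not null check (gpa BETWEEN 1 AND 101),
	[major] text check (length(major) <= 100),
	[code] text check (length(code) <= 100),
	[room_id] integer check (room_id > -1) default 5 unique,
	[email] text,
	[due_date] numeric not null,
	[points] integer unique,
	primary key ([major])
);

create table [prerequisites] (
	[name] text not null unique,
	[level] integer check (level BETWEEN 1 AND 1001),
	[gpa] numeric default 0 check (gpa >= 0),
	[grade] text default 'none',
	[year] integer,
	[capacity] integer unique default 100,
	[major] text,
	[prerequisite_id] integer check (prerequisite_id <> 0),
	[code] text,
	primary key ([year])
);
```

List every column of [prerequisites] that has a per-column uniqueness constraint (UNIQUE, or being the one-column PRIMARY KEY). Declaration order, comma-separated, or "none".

name, year, capacity

- name: declared UNIQUE → unique.
- level: no UNIQUE or single-column PK constraint.
- gpa: no UNIQUE or single-column PK constraint.
- grade: no UNIQUE or single-column PK constraint.
- year: single-column PRIMARY KEY → unique.
- capacity: declared UNIQUE → unique.
- major: no UNIQUE or single-column PK constraint.
- prerequisite_id: no UNIQUE or single-column PK constraint.
- code: no UNIQUE or single-column PK constraint.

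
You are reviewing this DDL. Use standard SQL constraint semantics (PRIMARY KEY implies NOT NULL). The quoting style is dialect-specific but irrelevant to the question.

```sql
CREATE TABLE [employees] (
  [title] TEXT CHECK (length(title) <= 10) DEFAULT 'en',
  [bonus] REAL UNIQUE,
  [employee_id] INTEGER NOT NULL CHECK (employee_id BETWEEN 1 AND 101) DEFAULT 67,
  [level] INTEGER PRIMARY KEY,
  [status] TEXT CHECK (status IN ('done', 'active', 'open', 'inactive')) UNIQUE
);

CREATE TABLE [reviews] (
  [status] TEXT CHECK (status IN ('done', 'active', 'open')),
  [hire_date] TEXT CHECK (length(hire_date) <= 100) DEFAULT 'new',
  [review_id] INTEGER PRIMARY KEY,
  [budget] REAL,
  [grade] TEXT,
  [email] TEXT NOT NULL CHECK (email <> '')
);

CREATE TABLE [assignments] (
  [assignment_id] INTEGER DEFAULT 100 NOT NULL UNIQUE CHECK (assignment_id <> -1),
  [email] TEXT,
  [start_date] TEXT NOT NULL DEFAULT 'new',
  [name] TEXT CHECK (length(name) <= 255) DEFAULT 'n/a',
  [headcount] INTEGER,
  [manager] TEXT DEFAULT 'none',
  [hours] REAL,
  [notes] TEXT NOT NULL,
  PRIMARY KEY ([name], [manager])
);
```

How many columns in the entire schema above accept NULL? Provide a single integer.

employees: 3 nullable (title, bonus, status — PK (level) and explicit NOT NULL columns excluded).
reviews: 4 nullable (status, hire_date, budget, grade — PK (review_id) and explicit NOT NULL columns excluded).
assignments: 3 nullable (email, headcount, hours — PK (name, manager) and explicit NOT NULL columns excluded).
Total: 3 + 4 + 3 = 10.

10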